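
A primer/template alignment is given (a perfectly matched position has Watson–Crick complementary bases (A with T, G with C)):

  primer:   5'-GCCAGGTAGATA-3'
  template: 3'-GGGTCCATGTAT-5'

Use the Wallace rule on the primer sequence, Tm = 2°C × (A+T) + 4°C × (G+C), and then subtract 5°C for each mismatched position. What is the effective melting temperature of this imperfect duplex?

26°C

Primer base counts: A=4, T=2, G=4, C=2 → A+T=6, G+C=6
Perfect-match Tm = 2(6) + 4(6) = 12 + 24 = 36°C
Mismatches (positions where the bases are not complementary): 2 (at positions 1, 9)
Effective Tm = 36 − 2×5 = 36 − 10 = 26°C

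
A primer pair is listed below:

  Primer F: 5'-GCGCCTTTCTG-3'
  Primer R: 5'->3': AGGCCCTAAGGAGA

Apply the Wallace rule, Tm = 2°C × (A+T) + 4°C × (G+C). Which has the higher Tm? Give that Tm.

Primer R, 44°C

Primer F: A+T=4, G+C=7 → Tm = 2(4)+4(7) = 36°C
Primer R: A+T=6, G+C=8 → Tm = 2(6)+4(8) = 44°C
36°C vs 44°C → primer R is higher.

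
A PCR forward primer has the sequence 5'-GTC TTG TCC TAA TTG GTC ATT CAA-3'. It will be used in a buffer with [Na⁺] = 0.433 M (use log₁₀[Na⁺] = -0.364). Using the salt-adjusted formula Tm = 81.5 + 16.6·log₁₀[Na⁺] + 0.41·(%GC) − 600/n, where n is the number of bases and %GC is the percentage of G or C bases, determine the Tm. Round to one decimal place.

Length n = 24. Scanning the sequence gives G=4, C=5, A=5, T=10.
G+C = 9, so %GC = 9/24 × 100 = 37.5%
Salt term: 16.6 × (-0.364) = -6.042
GC term: 0.41 × 37.5 = 15.375; length term: −600/24 = −25
Tm = 81.5 + (-6.042) + 15.375 − 25 = 65.833 → 65.8°C

65.8°C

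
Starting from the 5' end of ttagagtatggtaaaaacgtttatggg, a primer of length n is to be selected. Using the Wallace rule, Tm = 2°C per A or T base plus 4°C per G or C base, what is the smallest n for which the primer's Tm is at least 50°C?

n = 19

First 18 bases: TTAGAGTATGGTAAAAAC → Tm = 46°C (< 50°C)
First 19 bases: TTAGAGTATGGTAAAAACG → Tm = 50°C (≥ 50°C)
Each additional base adds 2°C (A/T) or 4°C (G/C), so Tm is non-decreasing in n; n = 19 is the first length to reach 50°C.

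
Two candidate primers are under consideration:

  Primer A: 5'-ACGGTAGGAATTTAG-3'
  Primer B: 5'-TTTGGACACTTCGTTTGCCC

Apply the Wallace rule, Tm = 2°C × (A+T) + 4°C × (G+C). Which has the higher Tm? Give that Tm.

Primer B, 60°C

Primer A: A+T=9, G+C=6 → Tm = 2(9)+4(6) = 42°C
Primer B: A+T=10, G+C=10 → Tm = 2(10)+4(10) = 60°C
42°C vs 60°C → primer B is higher.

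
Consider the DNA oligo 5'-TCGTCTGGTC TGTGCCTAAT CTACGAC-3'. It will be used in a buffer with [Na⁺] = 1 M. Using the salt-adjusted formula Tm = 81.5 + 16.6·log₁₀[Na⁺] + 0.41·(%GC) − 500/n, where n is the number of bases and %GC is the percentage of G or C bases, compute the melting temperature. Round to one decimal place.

84.2°C

Length n = 27. Counting bases: G=6, C=8, T=9, A=4
G+C = 14, so %GC = 14/27 × 100 = 51.852%
Salt term: 16.6 × (0) = 0
GC term: 0.41 × 51.852 = 21.259; length term: −500/27 = −18.519
Tm = 81.5 + (0) + 21.259 − 18.519 = 84.24 → 84.2°C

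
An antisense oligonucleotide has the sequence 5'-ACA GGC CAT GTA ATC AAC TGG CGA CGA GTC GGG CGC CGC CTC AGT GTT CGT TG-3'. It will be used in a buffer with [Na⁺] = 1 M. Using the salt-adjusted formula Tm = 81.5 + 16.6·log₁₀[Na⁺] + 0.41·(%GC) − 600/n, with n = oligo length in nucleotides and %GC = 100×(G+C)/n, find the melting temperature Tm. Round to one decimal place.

94.9°C

Length n = 53. Counting bases: G=17, C=15, T=11, A=10
G+C = 32, so %GC = 32/53 × 100 = 60.377%
Salt term: 16.6 × (0) = 0
GC term: 0.41 × 60.377 = 24.755; length term: −600/53 = −11.321
Tm = 81.5 + (0) + 24.755 − 11.321 = 94.934 → 94.9°C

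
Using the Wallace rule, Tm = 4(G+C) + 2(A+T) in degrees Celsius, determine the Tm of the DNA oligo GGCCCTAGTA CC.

G=3, C=5, T=2, A=2
So N_AT = 4 and N_GC = 8.
Tm = 2×4 + 4×8 = 40°C

40°C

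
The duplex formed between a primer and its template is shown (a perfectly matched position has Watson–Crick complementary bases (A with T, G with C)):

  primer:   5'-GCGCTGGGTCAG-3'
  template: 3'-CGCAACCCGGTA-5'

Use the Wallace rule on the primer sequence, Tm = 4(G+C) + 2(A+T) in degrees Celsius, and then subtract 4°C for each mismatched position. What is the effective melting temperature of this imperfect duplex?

Primer base counts: A=1, T=2, G=6, C=3 → A+T=3, G+C=9
Perfect-match Tm = 2(3) + 4(9) = 6 + 36 = 42°C
Mismatches (positions where the bases are not complementary): 3 (at positions 4, 9, 12)
Effective Tm = 42 − 3×4 = 42 − 12 = 30°C

30°C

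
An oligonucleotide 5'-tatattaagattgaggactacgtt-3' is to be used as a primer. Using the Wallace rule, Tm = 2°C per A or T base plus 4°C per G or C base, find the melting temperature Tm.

62°C

Counting bases: C=2, A=8, G=5, T=9
A+T = 17, G+C = 7
Tm = 2(17) + 4(7) = 34 + 28 = 62°C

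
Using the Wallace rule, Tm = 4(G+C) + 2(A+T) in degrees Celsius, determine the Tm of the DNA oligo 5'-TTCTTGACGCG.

34°C

T=4, A=1, C=3, G=3
So N_AT = 5 and N_GC = 6.
Tm = 2×5 + 4×6 = 34°C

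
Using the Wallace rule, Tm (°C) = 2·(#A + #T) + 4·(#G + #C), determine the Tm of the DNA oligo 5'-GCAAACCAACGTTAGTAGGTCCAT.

70°C

Scanning the sequence gives T=5, G=5, A=8, C=6.
AT pairs contribute 13, GC pairs contribute 11.
Tm = 2×13 + 4×11 = 70°C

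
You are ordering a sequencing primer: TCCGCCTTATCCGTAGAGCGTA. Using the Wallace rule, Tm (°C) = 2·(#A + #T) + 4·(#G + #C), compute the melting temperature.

68°C

Base counts: G=5, A=4, T=6, C=7
So N_AT = 10 and N_GC = 12.
Tm = 2(10) + 4(12) = 20 + 48 = 68°C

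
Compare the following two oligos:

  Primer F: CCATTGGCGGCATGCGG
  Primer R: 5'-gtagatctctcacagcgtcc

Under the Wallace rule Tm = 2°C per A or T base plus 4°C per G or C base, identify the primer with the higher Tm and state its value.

Primer R, 62°C

Primer F: A+T=5, G+C=12 → Tm = 2(5)+4(12) = 58°C
Primer R: A+T=9, G+C=11 → Tm = 2(9)+4(11) = 62°C
58°C vs 62°C → primer R is higher.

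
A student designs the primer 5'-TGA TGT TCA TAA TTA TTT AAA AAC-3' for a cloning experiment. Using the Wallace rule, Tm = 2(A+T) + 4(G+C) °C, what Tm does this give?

C=2, A=10, G=2, T=10
So N_AT = 20 and N_GC = 4.
Tm = 2(20) + 4(4) = 40 + 16 = 56°C

56°C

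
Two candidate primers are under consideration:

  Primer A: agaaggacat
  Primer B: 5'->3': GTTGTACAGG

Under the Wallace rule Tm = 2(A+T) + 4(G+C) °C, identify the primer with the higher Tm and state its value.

Primer A: A+T=6, G+C=4 → Tm = 2(6)+4(4) = 28°C
Primer B: A+T=5, G+C=5 → Tm = 2(5)+4(5) = 30°C
28°C vs 30°C → primer B is higher.

Primer B, 30°C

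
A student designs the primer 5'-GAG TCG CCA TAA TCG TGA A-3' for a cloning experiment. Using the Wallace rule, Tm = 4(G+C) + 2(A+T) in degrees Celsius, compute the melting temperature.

56°C

Counting bases: A=6, G=5, T=4, C=4
So N_AT = 10 and N_GC = 9.
Tm = 2×10 + 4×9 = 56°C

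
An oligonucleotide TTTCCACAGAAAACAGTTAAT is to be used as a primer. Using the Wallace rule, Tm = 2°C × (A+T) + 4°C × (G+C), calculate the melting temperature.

54°C

Counting bases: A=9, G=2, C=4, T=6
So N_AT = 15 and N_GC = 6.
Tm = 2×15 + 4×6 = 54°C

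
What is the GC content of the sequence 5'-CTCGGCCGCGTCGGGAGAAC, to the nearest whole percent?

Counting bases: G=8, T=2, C=7, A=3
G+C = 8 + 7 = 15 out of 20 bases
%GC = 15/20 × 100 = 75% ≈ 75%

75%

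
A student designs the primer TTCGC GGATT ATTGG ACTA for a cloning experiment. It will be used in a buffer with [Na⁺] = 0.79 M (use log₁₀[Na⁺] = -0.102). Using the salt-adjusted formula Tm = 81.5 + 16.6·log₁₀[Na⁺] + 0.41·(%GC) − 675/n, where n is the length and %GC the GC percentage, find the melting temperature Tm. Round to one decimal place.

Length n = 19. Scanning the sequence gives C=3, G=5, T=7, A=4.
G+C = 8, so %GC = 8/19 × 100 = 42.105%
Salt term: 16.6 × (-0.102) = -1.693
GC term: 0.41 × 42.105 = 17.263; length term: −675/19 = −35.526
Tm = 81.5 + (-1.693) + 17.263 − 35.526 = 61.544 → 61.5°C

61.5°C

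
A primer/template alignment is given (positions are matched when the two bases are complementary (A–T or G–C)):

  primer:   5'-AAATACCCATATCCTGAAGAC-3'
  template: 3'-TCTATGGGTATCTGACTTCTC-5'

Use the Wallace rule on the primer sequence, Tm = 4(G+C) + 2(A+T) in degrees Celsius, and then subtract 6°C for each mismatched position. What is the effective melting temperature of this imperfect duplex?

Primer base counts: A=9, T=4, G=2, C=6 → A+T=13, G+C=8
Perfect-match Tm = 2(13) + 4(8) = 26 + 32 = 58°C
Mismatches (positions where the bases are not complementary): 4 (at positions 2, 12, 13, 21)
Effective Tm = 58 − 4×6 = 58 − 24 = 34°C

34°C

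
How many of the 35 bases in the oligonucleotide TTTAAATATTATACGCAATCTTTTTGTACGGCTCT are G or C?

10

Scanning the sequence gives G=4, A=9, T=16, C=6.
Total G or C: 4 + 6 = 10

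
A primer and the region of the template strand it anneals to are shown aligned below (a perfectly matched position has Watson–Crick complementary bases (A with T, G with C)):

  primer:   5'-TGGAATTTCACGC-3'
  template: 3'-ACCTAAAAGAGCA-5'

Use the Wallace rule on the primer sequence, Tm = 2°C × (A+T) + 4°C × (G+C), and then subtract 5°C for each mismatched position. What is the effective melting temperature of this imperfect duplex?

Primer base counts: A=3, T=4, G=3, C=3 → A+T=7, G+C=6
Perfect-match Tm = 2(7) + 4(6) = 14 + 24 = 38°C
Mismatches (positions where the bases are not complementary): 3 (at positions 5, 10, 13)
Effective Tm = 38 − 3×5 = 38 − 15 = 23°C

23°C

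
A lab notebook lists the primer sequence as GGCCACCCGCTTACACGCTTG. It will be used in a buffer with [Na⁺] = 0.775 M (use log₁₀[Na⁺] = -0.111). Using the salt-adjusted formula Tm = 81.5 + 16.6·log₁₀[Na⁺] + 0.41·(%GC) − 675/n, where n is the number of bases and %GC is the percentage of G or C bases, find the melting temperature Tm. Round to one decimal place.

Length n = 21. Counting bases: C=9, G=5, T=4, A=3
G+C = 14, so %GC = 14/21 × 100 = 66.667%
Salt term: 16.6 × (-0.111) = -1.843
GC term: 0.41 × 66.667 = 27.333; length term: −675/21 = −32.143
Tm = 81.5 + (-1.843) + 27.333 − 32.143 = 74.847 → 74.8°C

74.8°C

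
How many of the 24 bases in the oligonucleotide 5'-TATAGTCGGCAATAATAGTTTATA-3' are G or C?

6

Scanning the sequence gives G=4, C=2, T=9, A=9.
G+C = 4 + 2 = 6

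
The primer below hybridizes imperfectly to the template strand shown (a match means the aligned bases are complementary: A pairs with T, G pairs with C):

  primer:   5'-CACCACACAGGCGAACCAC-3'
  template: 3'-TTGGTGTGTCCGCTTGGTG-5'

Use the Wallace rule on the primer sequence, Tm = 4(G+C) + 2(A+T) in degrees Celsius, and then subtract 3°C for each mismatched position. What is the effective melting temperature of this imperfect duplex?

Primer base counts: A=7, T=0, G=3, C=9 → A+T=7, G+C=12
Perfect-match Tm = 2(7) + 4(12) = 14 + 48 = 62°C
Mismatches (positions where the bases are not complementary): 1 (at position 1)
Effective Tm = 62 − 1×3 = 62 − 3 = 59°C

59°C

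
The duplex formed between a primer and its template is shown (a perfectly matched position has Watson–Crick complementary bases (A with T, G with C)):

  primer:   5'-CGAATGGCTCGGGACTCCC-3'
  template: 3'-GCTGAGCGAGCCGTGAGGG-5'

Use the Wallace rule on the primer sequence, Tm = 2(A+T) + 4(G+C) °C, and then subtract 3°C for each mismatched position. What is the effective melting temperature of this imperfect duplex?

55°C

Primer base counts: A=3, T=3, G=6, C=7 → A+T=6, G+C=13
Perfect-match Tm = 2(6) + 4(13) = 12 + 52 = 64°C
Mismatches (positions where the bases are not complementary): 3 (at positions 4, 6, 13)
Effective Tm = 64 − 3×3 = 64 − 9 = 55°C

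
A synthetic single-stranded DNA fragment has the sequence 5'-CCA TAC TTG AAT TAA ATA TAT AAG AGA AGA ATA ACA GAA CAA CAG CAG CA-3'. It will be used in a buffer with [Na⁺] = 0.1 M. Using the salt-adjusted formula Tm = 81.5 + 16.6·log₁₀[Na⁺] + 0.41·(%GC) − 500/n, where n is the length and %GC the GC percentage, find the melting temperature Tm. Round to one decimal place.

67.2°C

Length n = 50. T=9, C=8, A=26, G=7
G+C = 15, so %GC = 15/50 × 100 = 30%
Salt term: 16.6 × (-1) = -16.6
GC term: 0.41 × 30 = 12.3; length term: −500/50 = −10
Tm = 81.5 + (-16.6) + 12.3 − 10 = 67.2 → 67.2°C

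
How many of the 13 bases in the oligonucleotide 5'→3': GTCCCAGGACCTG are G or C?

Scanning the sequence gives A=2, T=2, G=4, C=5.
G+C = 4 + 5 = 9

9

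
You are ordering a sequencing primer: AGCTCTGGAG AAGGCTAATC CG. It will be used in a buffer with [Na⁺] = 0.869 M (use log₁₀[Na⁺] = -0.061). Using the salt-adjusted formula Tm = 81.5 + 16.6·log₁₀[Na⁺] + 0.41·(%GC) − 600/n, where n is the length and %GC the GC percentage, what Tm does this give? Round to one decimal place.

Length n = 22. A=6, C=5, G=7, T=4
G+C = 12, so %GC = 12/22 × 100 = 54.545%
Salt term: 16.6 × (-0.061) = -1.013
GC term: 0.41 × 54.545 = 22.363; length term: −600/22 = −27.273
Tm = 81.5 + (-1.013) + 22.363 − 27.273 = 75.577 → 75.6°C

75.6°C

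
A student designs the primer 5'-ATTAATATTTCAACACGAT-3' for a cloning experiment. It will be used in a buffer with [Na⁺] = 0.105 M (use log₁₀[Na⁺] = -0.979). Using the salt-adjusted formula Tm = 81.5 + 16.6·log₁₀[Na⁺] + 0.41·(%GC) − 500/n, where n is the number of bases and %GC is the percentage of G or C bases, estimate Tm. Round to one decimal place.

47.6°C

Length n = 19. A=8, C=3, G=1, T=7
G+C = 4, so %GC = 4/19 × 100 = 21.053%
Salt term: 16.6 × (-0.979) = -16.251
GC term: 0.41 × 21.053 = 8.632; length term: −500/19 = −26.316
Tm = 81.5 + (-16.251) + 8.632 − 26.316 = 47.565 → 47.6°C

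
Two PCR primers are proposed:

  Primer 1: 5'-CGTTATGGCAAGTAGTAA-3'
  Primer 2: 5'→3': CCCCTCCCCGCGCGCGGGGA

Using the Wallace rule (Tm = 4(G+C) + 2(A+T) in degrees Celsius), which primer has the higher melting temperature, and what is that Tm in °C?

Primer 1: A+T=11, G+C=7 → Tm = 2(11)+4(7) = 50°C
Primer 2: A+T=2, G+C=18 → Tm = 2(2)+4(18) = 76°C
50°C vs 76°C → primer 2 is higher.

Primer 2, 76°C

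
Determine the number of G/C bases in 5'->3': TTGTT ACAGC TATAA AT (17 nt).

4

A=6, C=2, G=2, T=7
G+C = 2 + 2 = 4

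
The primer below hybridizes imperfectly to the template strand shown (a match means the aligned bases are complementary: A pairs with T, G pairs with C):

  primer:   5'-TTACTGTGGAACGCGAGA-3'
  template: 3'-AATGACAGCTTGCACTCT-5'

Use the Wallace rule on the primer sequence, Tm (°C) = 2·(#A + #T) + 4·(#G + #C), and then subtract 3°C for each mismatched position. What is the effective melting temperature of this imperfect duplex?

48°C

Primer base counts: A=5, T=4, G=6, C=3 → A+T=9, G+C=9
Perfect-match Tm = 2(9) + 4(9) = 18 + 36 = 54°C
Mismatches (positions where the bases are not complementary): 2 (at positions 8, 14)
Effective Tm = 54 − 2×3 = 54 − 6 = 48°C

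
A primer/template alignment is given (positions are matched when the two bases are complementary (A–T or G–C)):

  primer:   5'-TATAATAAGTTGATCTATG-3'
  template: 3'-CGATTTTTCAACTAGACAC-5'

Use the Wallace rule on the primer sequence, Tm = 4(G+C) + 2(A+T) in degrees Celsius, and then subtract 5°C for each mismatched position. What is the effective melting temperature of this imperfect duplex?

26°C

Primer base counts: A=7, T=8, G=3, C=1 → A+T=15, G+C=4
Perfect-match Tm = 2(15) + 4(4) = 30 + 16 = 46°C
Mismatches (positions where the bases are not complementary): 4 (at positions 1, 2, 6, 17)
Effective Tm = 46 − 4×5 = 46 − 20 = 26°C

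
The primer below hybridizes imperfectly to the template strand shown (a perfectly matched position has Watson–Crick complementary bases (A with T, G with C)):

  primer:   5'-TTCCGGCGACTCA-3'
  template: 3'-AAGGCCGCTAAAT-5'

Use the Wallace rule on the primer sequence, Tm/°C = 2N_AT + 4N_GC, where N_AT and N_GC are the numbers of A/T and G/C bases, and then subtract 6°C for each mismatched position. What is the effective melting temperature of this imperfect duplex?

30°C

Primer base counts: A=2, T=3, G=3, C=5 → A+T=5, G+C=8
Perfect-match Tm = 2(5) + 4(8) = 10 + 32 = 42°C
Mismatches (positions where the bases are not complementary): 2 (at positions 10, 12)
Effective Tm = 42 − 2×6 = 42 − 12 = 30°C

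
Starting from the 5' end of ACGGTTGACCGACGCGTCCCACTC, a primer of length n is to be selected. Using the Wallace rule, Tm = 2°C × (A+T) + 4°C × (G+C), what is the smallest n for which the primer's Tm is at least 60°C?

n = 18

First 17 bases: ACGGTTGACCGACGCGT → Tm = 56°C (< 60°C)
First 18 bases: ACGGTTGACCGACGCGTC → Tm = 60°C (≥ 60°C)
Since every base adds ≥2°C, Tm only increases with n, so the threshold is first crossed at n = 18.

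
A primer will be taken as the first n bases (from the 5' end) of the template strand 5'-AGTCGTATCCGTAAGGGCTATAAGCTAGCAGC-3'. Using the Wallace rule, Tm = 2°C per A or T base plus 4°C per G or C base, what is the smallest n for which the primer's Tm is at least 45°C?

n = 16

First 15 bases: AGTCGTATCCGTAAG → Tm = 44°C (< 45°C)
First 16 bases: AGTCGTATCCGTAAGG → Tm = 48°C (≥ 45°C)
Since every base adds ≥2°C, Tm only increases with n, so the threshold is first crossed at n = 16.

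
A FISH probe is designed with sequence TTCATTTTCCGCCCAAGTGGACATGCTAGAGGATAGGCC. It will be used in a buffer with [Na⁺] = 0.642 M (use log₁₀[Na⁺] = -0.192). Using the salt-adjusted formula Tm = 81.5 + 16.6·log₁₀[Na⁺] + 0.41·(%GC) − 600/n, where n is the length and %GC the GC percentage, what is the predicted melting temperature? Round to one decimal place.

Length n = 39. Counting bases: A=9, G=10, T=10, C=10
G+C = 20, so %GC = 20/39 × 100 = 51.282%
Salt term: 16.6 × (-0.192) = -3.187
GC term: 0.41 × 51.282 = 21.026; length term: −600/39 = −15.385
Tm = 81.5 + (-3.187) + 21.026 − 15.385 = 83.954 → 84.0°C

84.0°C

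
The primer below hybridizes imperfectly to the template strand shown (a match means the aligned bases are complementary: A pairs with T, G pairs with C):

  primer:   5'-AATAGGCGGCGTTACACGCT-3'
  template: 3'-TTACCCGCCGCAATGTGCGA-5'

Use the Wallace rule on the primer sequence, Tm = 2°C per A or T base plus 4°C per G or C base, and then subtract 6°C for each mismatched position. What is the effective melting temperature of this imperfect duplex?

Primer base counts: A=5, T=4, G=6, C=5 → A+T=9, G+C=11
Perfect-match Tm = 2(9) + 4(11) = 18 + 44 = 62°C
Mismatches (positions where the bases are not complementary): 1 (at position 4)
Effective Tm = 62 − 1×6 = 62 − 6 = 56°C

56°C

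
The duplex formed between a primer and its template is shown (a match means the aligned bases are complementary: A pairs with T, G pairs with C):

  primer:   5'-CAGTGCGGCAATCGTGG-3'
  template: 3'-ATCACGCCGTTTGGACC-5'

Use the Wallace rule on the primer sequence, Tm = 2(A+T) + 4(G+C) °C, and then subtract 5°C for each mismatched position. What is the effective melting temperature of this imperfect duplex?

Primer base counts: A=3, T=3, G=7, C=4 → A+T=6, G+C=11
Perfect-match Tm = 2(6) + 4(11) = 12 + 44 = 56°C
Mismatches (positions where the bases are not complementary): 3 (at positions 1, 12, 14)
Effective Tm = 56 − 3×5 = 56 − 15 = 41°C

41°C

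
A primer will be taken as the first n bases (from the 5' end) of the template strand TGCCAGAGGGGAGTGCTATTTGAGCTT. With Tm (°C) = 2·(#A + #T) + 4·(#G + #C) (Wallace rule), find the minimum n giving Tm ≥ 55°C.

First 16 bases: TGCCAGAGGGGAGTGC → Tm = 54°C (< 55°C)
First 17 bases: TGCCAGAGGGGAGTGCT → Tm = 56°C (≥ 55°C)
Each additional base adds 2°C (A/T) or 4°C (G/C), so Tm is non-decreasing in n; n = 17 is the first length to reach 55°C.

n = 17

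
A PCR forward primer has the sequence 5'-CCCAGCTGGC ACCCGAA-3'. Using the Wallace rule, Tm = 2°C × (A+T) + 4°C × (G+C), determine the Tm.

Counting bases: G=4, T=1, C=8, A=4
So N_AT = 5 and N_GC = 12.
Tm = 2×5 + 4×12 = 58°C

58°C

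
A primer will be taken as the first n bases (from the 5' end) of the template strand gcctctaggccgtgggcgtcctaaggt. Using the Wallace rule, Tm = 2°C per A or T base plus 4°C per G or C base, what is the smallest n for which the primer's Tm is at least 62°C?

n = 18

First 17 bases: GCCTCTAGGCCGTGGGC → Tm = 60°C (< 62°C)
First 18 bases: GCCTCTAGGCCGTGGGCG → Tm = 64°C (≥ 62°C)
Since every base adds ≥2°C, Tm only increases with n, so the threshold is first crossed at n = 18.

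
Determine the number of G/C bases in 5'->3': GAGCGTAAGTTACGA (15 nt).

7

Counting bases: G=5, A=5, T=3, C=2
G+C = 5 + 2 = 7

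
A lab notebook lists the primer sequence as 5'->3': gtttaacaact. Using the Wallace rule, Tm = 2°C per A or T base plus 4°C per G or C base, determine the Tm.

28°C

Counting bases: G=1, T=4, C=2, A=4
So N_AT = 8 and N_GC = 3.
Tm = 4·3 + 2·8 = 12 + 16 = 28°C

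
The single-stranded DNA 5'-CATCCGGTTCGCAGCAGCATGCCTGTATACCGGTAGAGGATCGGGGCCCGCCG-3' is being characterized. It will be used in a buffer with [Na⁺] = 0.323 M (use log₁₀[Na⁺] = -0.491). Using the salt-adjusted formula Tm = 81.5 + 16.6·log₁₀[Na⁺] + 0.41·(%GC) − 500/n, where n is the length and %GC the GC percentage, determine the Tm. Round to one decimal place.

Length n = 53. Counting bases: G=18, C=17, A=9, T=9
G+C = 35, so %GC = 35/53 × 100 = 66.038%
Salt term: 16.6 × (-0.491) = -8.151
GC term: 0.41 × 66.038 = 27.076; length term: −500/53 = −9.434
Tm = 81.5 + (-8.151) + 27.076 − 9.434 = 90.991 → 91.0°C

91.0°C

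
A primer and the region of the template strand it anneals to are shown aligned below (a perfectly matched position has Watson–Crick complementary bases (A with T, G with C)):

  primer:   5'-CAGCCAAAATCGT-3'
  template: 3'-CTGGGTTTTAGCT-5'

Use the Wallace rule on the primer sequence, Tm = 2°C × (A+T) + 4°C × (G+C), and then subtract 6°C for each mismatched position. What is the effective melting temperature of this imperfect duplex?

20°C

Primer base counts: A=5, T=2, G=2, C=4 → A+T=7, G+C=6
Perfect-match Tm = 2(7) + 4(6) = 14 + 24 = 38°C
Mismatches (positions where the bases are not complementary): 3 (at positions 1, 3, 13)
Effective Tm = 38 − 3×6 = 38 − 18 = 20°C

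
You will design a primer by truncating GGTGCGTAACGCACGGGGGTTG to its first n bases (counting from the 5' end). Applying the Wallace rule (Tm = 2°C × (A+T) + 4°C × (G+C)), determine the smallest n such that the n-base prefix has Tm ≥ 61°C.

n = 18

First 17 bases: GGTGCGTAACGCACGGG → Tm = 58°C (< 61°C)
First 18 bases: GGTGCGTAACGCACGGGG → Tm = 62°C (≥ 61°C)
Each additional base adds 2°C (A/T) or 4°C (G/C), so Tm is non-decreasing in n; n = 18 is the first length to reach 61°C.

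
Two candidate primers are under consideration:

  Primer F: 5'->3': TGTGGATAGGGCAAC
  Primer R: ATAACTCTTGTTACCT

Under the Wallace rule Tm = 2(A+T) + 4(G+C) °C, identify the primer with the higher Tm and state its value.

Primer F: A+T=7, G+C=8 → Tm = 2(7)+4(8) = 46°C
Primer R: A+T=11, G+C=5 → Tm = 2(11)+4(5) = 42°C
46°C vs 42°C → primer F is higher.

Primer F, 46°C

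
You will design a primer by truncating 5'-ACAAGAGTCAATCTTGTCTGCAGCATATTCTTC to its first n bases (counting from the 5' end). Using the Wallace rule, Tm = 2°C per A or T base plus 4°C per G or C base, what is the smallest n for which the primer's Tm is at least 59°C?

First 20 bases: ACAAGAGTCAATCTTGTCTG → Tm = 56°C (< 59°C)
First 21 bases: ACAAGAGTCAATCTTGTCTGC → Tm = 60°C (≥ 59°C)
Each additional base adds 2°C (A/T) or 4°C (G/C), so Tm is non-decreasing in n; n = 21 is the first length to reach 59°C.

n = 21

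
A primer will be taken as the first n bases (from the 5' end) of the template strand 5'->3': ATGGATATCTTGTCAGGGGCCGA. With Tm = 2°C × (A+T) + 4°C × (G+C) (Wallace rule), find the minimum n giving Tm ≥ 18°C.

First 6 bases: ATGGAT → Tm = 16°C (< 18°C)
First 7 bases: ATGGATA → Tm = 18°C (≥ 18°C)
Since every base adds ≥2°C, Tm only increases with n, so the threshold is first crossed at n = 7.

n = 7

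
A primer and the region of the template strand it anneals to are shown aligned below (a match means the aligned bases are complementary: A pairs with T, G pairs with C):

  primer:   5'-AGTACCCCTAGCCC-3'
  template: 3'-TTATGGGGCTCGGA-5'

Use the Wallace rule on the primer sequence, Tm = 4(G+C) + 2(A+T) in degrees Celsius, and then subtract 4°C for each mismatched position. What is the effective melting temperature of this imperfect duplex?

Primer base counts: A=3, T=2, G=2, C=7 → A+T=5, G+C=9
Perfect-match Tm = 2(5) + 4(9) = 10 + 36 = 46°C
Mismatches (positions where the bases are not complementary): 3 (at positions 2, 9, 14)
Effective Tm = 46 − 3×4 = 46 − 12 = 34°C

34°C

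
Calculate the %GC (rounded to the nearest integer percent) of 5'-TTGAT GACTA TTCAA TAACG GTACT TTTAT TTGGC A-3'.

Base counts: G=6, A=10, T=15, C=5
G+C = 6 + 5 = 11 out of 36 bases
%GC = 11/36 × 100 = 30.56% ≈ 31%

31%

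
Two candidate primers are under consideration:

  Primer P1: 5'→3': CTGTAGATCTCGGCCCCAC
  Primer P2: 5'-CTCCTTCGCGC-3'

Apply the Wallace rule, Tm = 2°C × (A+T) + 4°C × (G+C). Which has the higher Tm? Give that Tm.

Primer P1, 62°C

Primer P1: A+T=7, G+C=12 → Tm = 2(7)+4(12) = 62°C
Primer P2: A+T=3, G+C=8 → Tm = 2(3)+4(8) = 38°C
62°C vs 38°C → primer P1 is higher.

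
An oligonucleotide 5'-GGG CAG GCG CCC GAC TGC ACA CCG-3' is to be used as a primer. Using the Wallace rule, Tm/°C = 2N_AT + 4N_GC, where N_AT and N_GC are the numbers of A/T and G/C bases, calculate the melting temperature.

86°C

Counting bases: G=9, A=4, C=10, T=1
A+T = 5, G+C = 19
Tm = 2×5 + 4×19 = 86°C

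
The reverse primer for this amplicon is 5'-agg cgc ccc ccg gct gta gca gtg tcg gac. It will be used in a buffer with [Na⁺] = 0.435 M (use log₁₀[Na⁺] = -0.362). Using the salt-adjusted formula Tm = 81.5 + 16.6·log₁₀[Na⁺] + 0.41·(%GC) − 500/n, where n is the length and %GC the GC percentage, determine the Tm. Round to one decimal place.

Length n = 30. Base counts: C=11, G=11, A=4, T=4
G+C = 22, so %GC = 22/30 × 100 = 73.333%
Salt term: 16.6 × (-0.362) = -6.009
GC term: 0.41 × 73.333 = 30.067; length term: −500/30 = −16.667
Tm = 81.5 + (-6.009) + 30.067 − 16.667 = 88.891 → 88.9°C

88.9°C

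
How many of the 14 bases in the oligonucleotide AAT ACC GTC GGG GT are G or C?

G=5, A=3, C=3, T=3
G+C = 5 + 3 = 8

8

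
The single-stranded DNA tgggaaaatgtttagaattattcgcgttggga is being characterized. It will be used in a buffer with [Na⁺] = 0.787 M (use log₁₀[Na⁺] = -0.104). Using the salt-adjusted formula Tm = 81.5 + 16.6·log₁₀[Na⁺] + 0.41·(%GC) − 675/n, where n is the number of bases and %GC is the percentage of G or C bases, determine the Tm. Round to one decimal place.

Length n = 32. Counting bases: C=2, T=11, G=10, A=9
G+C = 12, so %GC = 12/32 × 100 = 37.5%
Salt term: 16.6 × (-0.104) = -1.726
GC term: 0.41 × 37.5 = 15.375; length term: −675/32 = −21.094
Tm = 81.5 + (-1.726) + 15.375 − 21.094 = 74.055 → 74.1°C

74.1°C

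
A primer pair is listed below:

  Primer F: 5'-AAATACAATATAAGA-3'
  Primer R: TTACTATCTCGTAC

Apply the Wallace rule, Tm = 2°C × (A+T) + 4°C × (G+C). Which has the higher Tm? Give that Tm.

Primer R, 38°C

Primer F: A+T=13, G+C=2 → Tm = 2(13)+4(2) = 34°C
Primer R: A+T=9, G+C=5 → Tm = 2(9)+4(5) = 38°C
34°C vs 38°C → primer R is higher.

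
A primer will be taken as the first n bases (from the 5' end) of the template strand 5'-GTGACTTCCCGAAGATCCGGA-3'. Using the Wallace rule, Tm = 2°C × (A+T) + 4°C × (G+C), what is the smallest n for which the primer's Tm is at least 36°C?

n = 11

First 10 bases: GTGACTTCCC → Tm = 32°C (< 36°C)
First 11 bases: GTGACTTCCCG → Tm = 36°C (≥ 36°C)
Since every base adds ≥2°C, Tm only increases with n, so the threshold is first crossed at n = 11.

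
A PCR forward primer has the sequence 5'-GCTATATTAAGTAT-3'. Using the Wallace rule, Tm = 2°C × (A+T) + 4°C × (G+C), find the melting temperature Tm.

34°C

Base counts: T=6, G=2, C=1, A=5
A+T = 11, G+C = 3
Tm = 2×11 + 4×3 = 34°C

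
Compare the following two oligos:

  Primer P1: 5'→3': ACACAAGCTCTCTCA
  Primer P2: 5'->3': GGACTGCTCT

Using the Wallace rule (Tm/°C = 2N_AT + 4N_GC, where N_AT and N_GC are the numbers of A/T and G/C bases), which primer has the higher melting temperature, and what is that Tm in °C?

Primer P1, 44°C

Primer P1: A+T=8, G+C=7 → Tm = 2(8)+4(7) = 44°C
Primer P2: A+T=4, G+C=6 → Tm = 2(4)+4(6) = 32°C
44°C vs 32°C → primer P1 is higher.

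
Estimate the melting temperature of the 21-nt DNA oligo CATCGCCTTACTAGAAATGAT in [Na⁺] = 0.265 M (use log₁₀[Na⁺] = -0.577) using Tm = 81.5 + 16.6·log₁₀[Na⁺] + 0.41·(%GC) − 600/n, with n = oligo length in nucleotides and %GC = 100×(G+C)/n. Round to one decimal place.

59.0°C

Length n = 21. Scanning the sequence gives T=6, G=3, C=5, A=7.
G+C = 8, so %GC = 8/21 × 100 = 38.095%
Salt term: 16.6 × (-0.577) = -9.578
GC term: 0.41 × 38.095 = 15.619; length term: −600/21 = −28.571
Tm = 81.5 + (-9.578) + 15.619 − 28.571 = 58.97 → 59.0°C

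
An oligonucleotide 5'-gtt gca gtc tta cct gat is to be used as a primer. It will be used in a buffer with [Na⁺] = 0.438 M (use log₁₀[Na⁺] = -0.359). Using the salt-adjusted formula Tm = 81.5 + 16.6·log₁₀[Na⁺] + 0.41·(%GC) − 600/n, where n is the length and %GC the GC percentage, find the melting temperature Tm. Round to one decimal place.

Length n = 18. Scanning the sequence gives C=4, T=7, G=4, A=3.
G+C = 8, so %GC = 8/18 × 100 = 44.444%
Salt term: 16.6 × (-0.359) = -5.959
GC term: 0.41 × 44.444 = 18.222; length term: −600/18 = −33.333
Tm = 81.5 + (-5.959) + 18.222 − 33.333 = 60.43 → 60.4°C

60.4°C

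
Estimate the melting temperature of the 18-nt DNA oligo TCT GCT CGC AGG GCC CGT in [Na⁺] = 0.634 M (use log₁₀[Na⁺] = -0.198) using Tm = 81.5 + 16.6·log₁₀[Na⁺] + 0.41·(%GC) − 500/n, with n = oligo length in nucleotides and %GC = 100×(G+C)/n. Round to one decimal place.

Length n = 18. Base counts: T=4, C=7, G=6, A=1
G+C = 13, so %GC = 13/18 × 100 = 72.222%
Salt term: 16.6 × (-0.198) = -3.287
GC term: 0.41 × 72.222 = 29.611; length term: −500/18 = −27.778
Tm = 81.5 + (-3.287) + 29.611 − 27.778 = 80.046 → 80.0°C

80.0°C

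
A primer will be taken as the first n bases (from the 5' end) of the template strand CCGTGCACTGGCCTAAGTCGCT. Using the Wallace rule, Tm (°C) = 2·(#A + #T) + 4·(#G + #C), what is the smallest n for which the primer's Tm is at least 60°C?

First 18 bases: CCGTGCACTGGCCTAAGT → Tm = 58°C (< 60°C)
First 19 bases: CCGTGCACTGGCCTAAGTC → Tm = 62°C (≥ 60°C)
Each additional base adds 2°C (A/T) or 4°C (G/C), so Tm is non-decreasing in n; n = 19 is the first length to reach 60°C.

n = 19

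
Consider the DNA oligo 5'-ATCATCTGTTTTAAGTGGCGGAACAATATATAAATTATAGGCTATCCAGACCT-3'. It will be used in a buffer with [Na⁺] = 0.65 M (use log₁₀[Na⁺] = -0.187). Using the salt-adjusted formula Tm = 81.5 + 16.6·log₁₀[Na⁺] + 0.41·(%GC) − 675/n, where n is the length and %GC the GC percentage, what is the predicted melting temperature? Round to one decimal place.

79.6°C

Length n = 53. Base counts: A=18, C=9, T=17, G=9
G+C = 18, so %GC = 18/53 × 100 = 33.962%
Salt term: 16.6 × (-0.187) = -3.104
GC term: 0.41 × 33.962 = 13.924; length term: −675/53 = −12.736
Tm = 81.5 + (-3.104) + 13.924 − 12.736 = 79.584 → 79.6°C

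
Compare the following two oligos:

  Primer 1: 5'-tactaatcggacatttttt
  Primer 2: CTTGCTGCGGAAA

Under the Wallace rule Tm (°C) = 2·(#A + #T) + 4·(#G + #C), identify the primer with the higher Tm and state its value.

Primer 1: A+T=14, G+C=5 → Tm = 2(14)+4(5) = 48°C
Primer 2: A+T=6, G+C=7 → Tm = 2(6)+4(7) = 40°C
48°C vs 40°C → primer 1 is higher.

Primer 1, 48°C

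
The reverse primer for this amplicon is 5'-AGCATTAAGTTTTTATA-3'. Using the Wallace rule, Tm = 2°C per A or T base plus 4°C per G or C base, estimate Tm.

40°C

A=6, G=2, C=1, T=8
AT pairs contribute 14, GC pairs contribute 3.
Tm = 2(14) + 4(3) = 28 + 12 = 40°C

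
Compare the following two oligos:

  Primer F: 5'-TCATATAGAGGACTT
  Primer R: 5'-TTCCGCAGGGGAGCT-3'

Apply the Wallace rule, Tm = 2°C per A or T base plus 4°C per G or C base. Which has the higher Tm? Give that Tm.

Primer F: A+T=10, G+C=5 → Tm = 2(10)+4(5) = 40°C
Primer R: A+T=5, G+C=10 → Tm = 2(5)+4(10) = 50°C
40°C vs 50°C → primer R is higher.

Primer R, 50°C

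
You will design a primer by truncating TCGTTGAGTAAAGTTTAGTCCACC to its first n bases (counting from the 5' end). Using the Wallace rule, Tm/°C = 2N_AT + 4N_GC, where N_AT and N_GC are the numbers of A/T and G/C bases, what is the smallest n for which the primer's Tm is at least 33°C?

First 12 bases: TCGTTGAGTAAA → Tm = 32°C (< 33°C)
First 13 bases: TCGTTGAGTAAAG → Tm = 36°C (≥ 33°C)
Each additional base adds 2°C (A/T) or 4°C (G/C), so Tm is non-decreasing in n; n = 13 is the first length to reach 33°C.

n = 13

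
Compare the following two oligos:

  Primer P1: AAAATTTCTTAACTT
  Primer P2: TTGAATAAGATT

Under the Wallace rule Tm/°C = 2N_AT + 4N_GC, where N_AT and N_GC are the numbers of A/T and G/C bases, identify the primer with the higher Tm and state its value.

Primer P1: A+T=13, G+C=2 → Tm = 2(13)+4(2) = 34°C
Primer P2: A+T=10, G+C=2 → Tm = 2(10)+4(2) = 28°C
34°C vs 28°C → primer P1 is higher.

Primer P1, 34°C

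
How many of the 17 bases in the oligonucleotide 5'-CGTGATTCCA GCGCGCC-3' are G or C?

Base counts: A=2, G=5, T=3, C=7
G+C = 5 + 7 = 12

12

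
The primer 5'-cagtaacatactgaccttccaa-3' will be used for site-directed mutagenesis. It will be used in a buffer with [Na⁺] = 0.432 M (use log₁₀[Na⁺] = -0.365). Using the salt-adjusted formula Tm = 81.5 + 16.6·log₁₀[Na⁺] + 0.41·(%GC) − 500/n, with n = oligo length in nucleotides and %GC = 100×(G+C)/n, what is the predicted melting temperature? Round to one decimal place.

Length n = 22. A=8, C=7, G=2, T=5
G+C = 9, so %GC = 9/22 × 100 = 40.909%
Salt term: 16.6 × (-0.365) = -6.059
GC term: 0.41 × 40.909 = 16.773; length term: −500/22 = −22.727
Tm = 81.5 + (-6.059) + 16.773 − 22.727 = 69.487 → 69.5°C

69.5°C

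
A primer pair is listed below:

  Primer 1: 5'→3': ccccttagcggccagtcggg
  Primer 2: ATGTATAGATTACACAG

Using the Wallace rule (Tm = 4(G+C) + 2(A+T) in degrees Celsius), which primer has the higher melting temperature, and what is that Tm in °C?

Primer 1: A+T=5, G+C=15 → Tm = 2(5)+4(15) = 70°C
Primer 2: A+T=12, G+C=5 → Tm = 2(12)+4(5) = 44°C
70°C vs 44°C → primer 1 is higher.

Primer 1, 70°C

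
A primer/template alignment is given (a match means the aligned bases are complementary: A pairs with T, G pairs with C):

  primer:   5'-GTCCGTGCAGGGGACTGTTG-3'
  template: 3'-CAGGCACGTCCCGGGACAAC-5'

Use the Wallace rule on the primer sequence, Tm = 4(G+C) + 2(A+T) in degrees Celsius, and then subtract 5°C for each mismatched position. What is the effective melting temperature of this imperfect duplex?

Primer base counts: A=2, T=5, G=9, C=4 → A+T=7, G+C=13
Perfect-match Tm = 2(7) + 4(13) = 14 + 52 = 66°C
Mismatches (positions where the bases are not complementary): 2 (at positions 13, 14)
Effective Tm = 66 − 2×5 = 66 − 10 = 56°C

56°C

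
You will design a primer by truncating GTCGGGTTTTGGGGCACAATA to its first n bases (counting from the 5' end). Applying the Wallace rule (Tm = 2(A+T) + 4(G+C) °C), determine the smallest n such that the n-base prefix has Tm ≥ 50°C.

n = 15

First 14 bases: GTCGGGTTTTGGGG → Tm = 46°C (< 50°C)
First 15 bases: GTCGGGTTTTGGGGC → Tm = 50°C (≥ 50°C)
Each additional base adds 2°C (A/T) or 4°C (G/C), so Tm is non-decreasing in n; n = 15 is the first length to reach 50°C.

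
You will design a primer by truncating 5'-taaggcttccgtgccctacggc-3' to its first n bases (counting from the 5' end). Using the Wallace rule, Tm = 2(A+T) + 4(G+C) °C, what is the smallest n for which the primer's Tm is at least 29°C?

n = 10

First 9 bases: TAAGGCTTC → Tm = 26°C (< 29°C)
First 10 bases: TAAGGCTTCC → Tm = 30°C (≥ 29°C)
Each additional base adds 2°C (A/T) or 4°C (G/C), so Tm is non-decreasing in n; n = 10 is the first length to reach 29°C.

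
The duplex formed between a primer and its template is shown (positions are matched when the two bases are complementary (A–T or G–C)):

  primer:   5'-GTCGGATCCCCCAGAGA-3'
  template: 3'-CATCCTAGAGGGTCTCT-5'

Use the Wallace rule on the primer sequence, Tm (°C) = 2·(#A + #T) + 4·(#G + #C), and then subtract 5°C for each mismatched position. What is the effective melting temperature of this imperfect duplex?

46°C

Primer base counts: A=4, T=2, G=5, C=6 → A+T=6, G+C=11
Perfect-match Tm = 2(6) + 4(11) = 12 + 44 = 56°C
Mismatches (positions where the bases are not complementary): 2 (at positions 3, 9)
Effective Tm = 56 − 2×5 = 56 − 10 = 46°C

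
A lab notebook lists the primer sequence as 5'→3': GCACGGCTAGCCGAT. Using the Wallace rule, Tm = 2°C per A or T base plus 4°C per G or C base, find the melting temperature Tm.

Base counts: T=2, A=3, G=5, C=5
A+T = 5, G+C = 10
Tm = 4·10 + 2·5 = 40 + 10 = 50°C

50°C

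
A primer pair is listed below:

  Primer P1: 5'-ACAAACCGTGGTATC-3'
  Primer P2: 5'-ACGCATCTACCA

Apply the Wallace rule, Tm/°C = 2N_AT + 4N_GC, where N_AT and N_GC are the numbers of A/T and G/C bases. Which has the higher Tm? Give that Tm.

Primer P1: A+T=8, G+C=7 → Tm = 2(8)+4(7) = 44°C
Primer P2: A+T=6, G+C=6 → Tm = 2(6)+4(6) = 36°C
44°C vs 36°C → primer P1 is higher.

Primer P1, 44°C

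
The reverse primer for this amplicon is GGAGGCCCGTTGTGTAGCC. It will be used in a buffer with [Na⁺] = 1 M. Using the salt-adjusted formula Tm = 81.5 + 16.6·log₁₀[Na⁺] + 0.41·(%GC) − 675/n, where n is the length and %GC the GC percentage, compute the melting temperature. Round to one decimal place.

Length n = 19. Base counts: C=5, A=2, T=4, G=8
G+C = 13, so %GC = 13/19 × 100 = 68.421%
Salt term: 16.6 × (0) = 0
GC term: 0.41 × 68.421 = 28.053; length term: −675/19 = −35.526
Tm = 81.5 + (0) + 28.053 − 35.526 = 74.027 → 74.0°C

74.0°C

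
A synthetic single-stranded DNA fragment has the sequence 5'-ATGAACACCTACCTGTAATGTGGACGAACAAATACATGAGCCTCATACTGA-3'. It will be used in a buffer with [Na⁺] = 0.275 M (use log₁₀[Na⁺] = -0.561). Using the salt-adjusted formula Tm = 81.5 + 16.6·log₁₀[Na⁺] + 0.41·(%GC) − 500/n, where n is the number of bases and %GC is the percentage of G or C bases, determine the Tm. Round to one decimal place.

Length n = 51. Base counts: T=11, G=9, A=19, C=12
G+C = 21, so %GC = 21/51 × 100 = 41.176%
Salt term: 16.6 × (-0.561) = -9.313
GC term: 0.41 × 41.176 = 16.882; length term: −500/51 = −9.804
Tm = 81.5 + (-9.313) + 16.882 − 9.804 = 79.265 → 79.3°C

79.3°C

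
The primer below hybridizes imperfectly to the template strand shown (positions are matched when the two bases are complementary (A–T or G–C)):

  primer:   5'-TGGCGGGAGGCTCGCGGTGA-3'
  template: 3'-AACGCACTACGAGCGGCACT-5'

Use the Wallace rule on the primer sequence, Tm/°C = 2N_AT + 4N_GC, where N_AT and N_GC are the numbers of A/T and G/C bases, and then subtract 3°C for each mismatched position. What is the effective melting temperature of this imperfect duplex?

Primer base counts: A=2, T=3, G=11, C=4 → A+T=5, G+C=15
Perfect-match Tm = 2(5) + 4(15) = 10 + 60 = 70°C
Mismatches (positions where the bases are not complementary): 4 (at positions 2, 6, 9, 16)
Effective Tm = 70 − 4×3 = 70 − 12 = 58°C

58°C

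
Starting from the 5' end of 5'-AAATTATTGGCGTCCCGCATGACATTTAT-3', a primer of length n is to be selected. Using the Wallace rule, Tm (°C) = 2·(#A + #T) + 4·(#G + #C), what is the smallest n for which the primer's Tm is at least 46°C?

n = 16

First 15 bases: AAATTATTGGCGTCC → Tm = 42°C (< 46°C)
First 16 bases: AAATTATTGGCGTCCC → Tm = 46°C (≥ 46°C)
Since every base adds ≥2°C, Tm only increases with n, so the threshold is first crossed at n = 16.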